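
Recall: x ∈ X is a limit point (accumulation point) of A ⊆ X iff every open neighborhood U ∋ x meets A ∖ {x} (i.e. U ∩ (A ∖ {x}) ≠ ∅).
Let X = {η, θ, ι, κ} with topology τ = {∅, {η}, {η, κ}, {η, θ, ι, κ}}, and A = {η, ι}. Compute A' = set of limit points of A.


A' = {θ, ι, κ}

For each x ∈ X, list the open sets U ∈ τ with x ∈ U, then check whether U ∩ (A ∖ {x}) ≠ ∅ for every such U.
  x = η: open {η} ∋ x has {η} ∩ (A ∖ {η}) = ∅, so x is NOT a limit point.
  x = θ: opens ∋ x are {η, θ, ι, κ}; each meets A ∖ {θ}, so x IS a limit point.
  x = ι: opens ∋ x are {η, θ, ι, κ}; each meets A ∖ {ι}, so x IS a limit point.
  x = κ: opens ∋ x are {η, κ}, {η, θ, ι, κ}; each meets A ∖ {κ}, so x IS a limit point.
Collecting: A' = {θ, ι, κ}.


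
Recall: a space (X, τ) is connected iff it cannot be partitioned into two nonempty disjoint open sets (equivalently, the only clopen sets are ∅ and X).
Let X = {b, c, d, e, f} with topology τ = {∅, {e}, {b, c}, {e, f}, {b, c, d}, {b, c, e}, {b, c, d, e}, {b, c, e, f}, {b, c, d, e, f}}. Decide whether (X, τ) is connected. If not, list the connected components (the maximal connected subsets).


(X, τ) is disconnected; components = [{e, f}, {b, c, d}].

Find clopen sets (U ∈ τ with X ∖ U ∈ τ):
  U = ∅, X ∖ U = {b, c, d, e, f} — both open, so U is clopen.
  U = {e, f}, X ∖ U = {b, c, d} — both open, so U is clopen.
  U = {b, c, d}, X ∖ U = {e, f} — both open, so U is clopen.
  U = {b, c, d, e, f}, X ∖ U = ∅ — both open, so U is clopen.
Nontrivial clopen(s) exist: e.g. {b, c, d}. So (X, τ) is disconnected.
Compute connected components by grouping points that agree on all clopens:
  component: {e, f}
  component: {b, c, d}


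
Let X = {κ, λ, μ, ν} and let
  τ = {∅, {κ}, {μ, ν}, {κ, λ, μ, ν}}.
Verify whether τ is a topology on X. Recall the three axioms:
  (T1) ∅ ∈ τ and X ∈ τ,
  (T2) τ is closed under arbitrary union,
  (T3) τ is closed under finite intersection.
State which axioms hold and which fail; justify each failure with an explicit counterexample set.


τ is NOT a topology on X.

Axiom (T1): ∅ ∈ τ? Yes; X ∈ τ? Yes.
Axiom (T2/T3): check pairwise unions and intersections of members of τ.
Counterexample for (T2): {κ} ∪ {μ, ν} = {κ, μ, ν} ∉ τ. Therefore τ is NOT a topology.


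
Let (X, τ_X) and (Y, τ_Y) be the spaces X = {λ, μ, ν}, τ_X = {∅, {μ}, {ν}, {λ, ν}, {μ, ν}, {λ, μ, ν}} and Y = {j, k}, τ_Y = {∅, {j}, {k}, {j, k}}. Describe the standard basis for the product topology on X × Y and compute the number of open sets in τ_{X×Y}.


Basis B = {∅ × ∅, {μ} × {j}, {μ} × {k}, {ν} × {j}, {ν} × {k}, {λ, ν} × {j}, {λ, ν} × {k}, {μ} × {j, k}, {μ, ν} × {j}, {μ, ν} × {k}, {ν} × {j, k}, {λ, μ, ν} × {j}, {λ, μ, ν} × {k}, {λ, ν} × {j, k}, {μ, ν} × {j, k}, {λ, μ, ν} × {j, k}}; |τ_{X×Y}| = 36.

Enumerate products U × V with U ∈ τ_X, V ∈ τ_Y (deduplicated):
  ∅ × ∅ = {} (∅)
  {μ} × {j} = {(μ,j)}
  {μ} × {k} = {(μ,k)}
  {ν} × {j} = {(ν,j)}
  {ν} × {k} = {(ν,k)}
  {λ, ν} × {j} = {(λ,j), (ν,j)}
  {λ, ν} × {k} = {(λ,k), (ν,k)}
  {μ} × {j, k} = {(μ,j), (μ,k)}
  {μ, ν} × {j} = {(μ,j), (ν,j)}
  {μ, ν} × {k} = {(μ,k), (ν,k)}
  {ν} × {j, k} = {(ν,j), (ν,k)}
  {λ, μ, ν} × {j} = {(λ,j), (μ,j), (ν,j)}
  {λ, μ, ν} × {k} = {(λ,k), (μ,k), (ν,k)}
  {λ, ν} × {j, k} = {(λ,j), (λ,k), (ν,j), (ν,k)}
  {μ, ν} × {j, k} = {(μ,j), (μ,k), (ν,j), (ν,k)}
  {λ, μ, ν} × {j, k} = {(λ,j), (λ,k), (μ,j), (μ,k), (ν,j), (ν,k)}
These 16 distinct sets form the basis B.
Close under arbitrary unions to get τ_{X×Y}; counting gives |τ_{X×Y}| = 36.


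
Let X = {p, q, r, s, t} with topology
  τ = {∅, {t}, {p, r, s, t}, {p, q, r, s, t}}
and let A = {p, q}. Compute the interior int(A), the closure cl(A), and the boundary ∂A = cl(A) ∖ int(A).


int(A) = ∅, cl(A) = {p, q, r, s}, ∂A = {p, q, r, s}.

Closed sets in (X, τ) are complements of opens:
  closed(X, τ) = {∅, {q}, {p, q, r, s}, {p, q, r, s, t}}.
int(A) = ⋃ {U ∈ τ : U ⊆ A}. Opens contained in A: ∅.
Taking the union of these: int(A) = ∅.
cl(A) = ⋂ {C closed : A ⊆ C}. Closed sets containing A: {p, q, r, s}, {p, q, r, s, t}.
Intersecting these: cl(A) = {p, q, r, s}.
∂A = cl(A) ∖ int(A) = {p, q, r, s} ∖ ∅ = {p, q, r, s}.


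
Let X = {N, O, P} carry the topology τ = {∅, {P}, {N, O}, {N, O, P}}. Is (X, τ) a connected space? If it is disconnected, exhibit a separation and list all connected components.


(X, τ) is disconnected; components = [{P}, {N, O}].

Find clopen sets (U ∈ τ with X ∖ U ∈ τ):
  U = ∅, X ∖ U = {N, O, P} — both open, so U is clopen.
  U = {P}, X ∖ U = {N, O} — both open, so U is clopen.
  U = {N, O}, X ∖ U = {P} — both open, so U is clopen.
  U = {N, O, P}, X ∖ U = ∅ — both open, so U is clopen.
Nontrivial clopen(s) exist: e.g. {N, O}. So (X, τ) is disconnected.
Compute connected components by grouping points that agree on all clopens:
  component: {P}
  component: {N, O}


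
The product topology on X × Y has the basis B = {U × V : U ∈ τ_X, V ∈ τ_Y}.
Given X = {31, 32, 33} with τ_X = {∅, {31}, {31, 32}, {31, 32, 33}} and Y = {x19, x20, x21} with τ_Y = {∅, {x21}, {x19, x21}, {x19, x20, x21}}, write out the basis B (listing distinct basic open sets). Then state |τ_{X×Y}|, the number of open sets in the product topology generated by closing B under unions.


Basis B = {∅ × ∅, {31} × {x21}, {31} × {x19, x21}, {31, 32} × {x21}, {31} × {x19, x20, x21}, {31, 32, 33} × {x21}, {31, 32} × {x19, x21}, {31, 32} × {x19, x20, x21}, {31, 32, 33} × {x19, x21}, {31, 32, 33} × {x19, x20, x21}}; |τ_{X×Y}| = 20.

Enumerate products U × V with U ∈ τ_X, V ∈ τ_Y (deduplicated):
  ∅ × ∅ = {} (∅)
  {31} × {x21} = {(31,x21)}
  {31} × {x19, x21} = {(31,x19), (31,x21)}
  {31, 32} × {x21} = {(31,x21), (32,x21)}
  {31} × {x19, x20, x21} = {(31,x19), (31,x20), (31,x21)}
  {31, 32, 33} × {x21} = {(31,x21), (32,x21), (33,x21)}
  {31, 32} × {x19, x21} = {(31,x19), (31,x21), (32,x19), (32,x21)}
  {31, 32} × {x19, x20, x21} = {(31,x19), (31,x20), (31,x21), (32,x19), (32,x20), (32,x21)}
  {31, 32, 33} × {x19, x21} = {(31,x19), (31,x21), (32,x19), (32,x21), (33,x19), (33,x21)}
  {31, 32, 33} × {x19, x20, x21} = {(31,x19), (31,x20), (31,x21), (32,x19), (32,x20), (32,x21), (33,x19), (33,x20), (33,x21)}
These 10 distinct sets form the basis B.
Close under arbitrary unions to get τ_{X×Y}; counting gives |τ_{X×Y}| = 20.


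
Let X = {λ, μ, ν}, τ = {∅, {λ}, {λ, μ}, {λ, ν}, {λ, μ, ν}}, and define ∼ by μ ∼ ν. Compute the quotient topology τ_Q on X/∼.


X/∼ = {[λ], [μ=ν]}; |τ_Q| = 3.

Equivalence classes: [λ], [μ=ν].
Quotient map π: X → X/∼ sends λ ↦ [λ], μ ↦ [μ=ν], ν ↦ [μ=ν].
For each subset V ⊆ X/∼, compute π^{-1}(V) ⊆ X and check whether π^{-1}(V) ∈ τ. V is open in τ_Q iff π^{-1}(V) ∈ τ.
  V = {}: π^{-1}(V) = ∅ ∈ τ ✓.
  V = {[λ]}: π^{-1}(V) = {λ} ∈ τ ✓.
  V = {[μ=ν]}: π^{-1}(V) = {μ, ν} ∉ τ ✗.
  V = {[λ], [μ=ν]}: π^{-1}(V) = {λ, μ, ν} ∈ τ ✓.
Open sets in the quotient: τ_Q = {{}, {[λ]}, {[λ], [μ=ν]}} (3 elements).


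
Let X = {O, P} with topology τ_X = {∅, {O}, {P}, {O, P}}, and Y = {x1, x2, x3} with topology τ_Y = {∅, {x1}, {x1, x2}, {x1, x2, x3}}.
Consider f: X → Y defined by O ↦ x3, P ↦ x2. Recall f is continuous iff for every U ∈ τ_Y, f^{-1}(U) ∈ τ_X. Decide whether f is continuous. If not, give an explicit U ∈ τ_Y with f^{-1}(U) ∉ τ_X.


f IS continuous.

Compute f^{-1}(U) for each U ∈ τ_Y:
  U = ∅: f^{-1}(U) = ∅ ∈ τ_X ✓.
  U = {x1}: f^{-1}(U) = ∅ ∈ τ_X ✓.
  U = {x1, x2}: f^{-1}(U) = {P} ∈ τ_X ✓.
  U = {x1, x2, x3}: f^{-1}(U) = {O, P} ∈ τ_X ✓.
Every preimage lies in τ_X, so f IS continuous.


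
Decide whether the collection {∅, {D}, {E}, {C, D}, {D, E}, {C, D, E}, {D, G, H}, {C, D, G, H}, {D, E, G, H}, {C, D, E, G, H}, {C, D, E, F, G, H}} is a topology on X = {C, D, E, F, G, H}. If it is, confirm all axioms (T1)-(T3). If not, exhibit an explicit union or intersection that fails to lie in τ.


τ IS a topology on X.

Axiom (T1): ∅ ∈ τ? Yes; X ∈ τ? Yes.
Axiom (T2/T3): check pairwise unions and intersections of members of τ.
All pairwise intersections and unions checked — each lies in τ. Therefore τ satisfies (T1), (T2), (T3): it IS a topology on X.


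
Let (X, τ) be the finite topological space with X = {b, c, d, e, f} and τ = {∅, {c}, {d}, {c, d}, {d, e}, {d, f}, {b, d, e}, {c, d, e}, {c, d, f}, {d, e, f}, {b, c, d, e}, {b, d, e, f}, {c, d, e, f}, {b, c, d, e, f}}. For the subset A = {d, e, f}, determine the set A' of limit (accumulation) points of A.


A' = {b, e, f}

For each x ∈ X, list the open sets U ∈ τ with x ∈ U, then check whether U ∩ (A ∖ {x}) ≠ ∅ for every such U.
  x = b: opens ∋ x are {b, d, e}, {b, c, d, e}, {b, d, e, f}, {b, c, d, e, f}; each meets A ∖ {b}, so x IS a limit point.
  x = c: open {c} ∋ x has {c} ∩ (A ∖ {c}) = ∅, so x is NOT a limit point.
  x = d: open {d} ∋ x has {d} ∩ (A ∖ {d}) = ∅, so x is NOT a limit point.
  x = e: opens ∋ x are {d, e}, {b, d, e}, {c, d, e}, {d, e, f}, {b, c, d, e}, {b, d, e, f}, {c, d, e, f}, {b, c, d, e, f}; each meets A ∖ {e}, so x IS a limit point.
  x = f: opens ∋ x are {d, f}, {c, d, f}, {d, e, f}, {b, d, e, f}, {c, d, e, f}, {b, c, d, e, f}; each meets A ∖ {f}, so x IS a limit point.
Collecting: A' = {b, e, f}.


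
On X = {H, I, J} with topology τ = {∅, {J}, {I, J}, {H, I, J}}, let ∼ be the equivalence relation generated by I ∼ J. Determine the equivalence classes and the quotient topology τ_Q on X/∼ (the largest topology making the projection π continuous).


X/∼ = {[H], [I=J]}; |τ_Q| = 3.

Equivalence classes: [H], [I=J].
Quotient map π: X → X/∼ sends H ↦ [H], I ↦ [I=J], J ↦ [I=J].
For each subset V ⊆ X/∼, compute π^{-1}(V) ⊆ X and check whether π^{-1}(V) ∈ τ. V is open in τ_Q iff π^{-1}(V) ∈ τ.
  V = {}: π^{-1}(V) = ∅ ∈ τ ✓.
  V = {[H]}: π^{-1}(V) = {H} ∉ τ ✗.
  V = {[I=J]}: π^{-1}(V) = {I, J} ∈ τ ✓.
  V = {[H], [I=J]}: π^{-1}(V) = {H, I, J} ∈ τ ✓.
Open sets in the quotient: τ_Q = {{}, {[I=J]}, {[H], [I=J]}} (3 elements).


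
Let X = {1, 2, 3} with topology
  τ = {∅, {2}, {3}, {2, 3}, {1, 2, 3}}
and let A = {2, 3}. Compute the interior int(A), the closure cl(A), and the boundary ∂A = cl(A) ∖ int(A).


int(A) = {2, 3}, cl(A) = {1, 2, 3}, ∂A = {1}.

Closed sets in (X, τ) are complements of opens:
  closed(X, τ) = {∅, {1}, {1, 2}, {1, 3}, {1, 2, 3}}.
int(A) = ⋃ {U ∈ τ : U ⊆ A}. Opens contained in A: ∅, {2}, {3}, {2, 3}.
Taking the union of these: int(A) = {2, 3}.
cl(A) = ⋂ {C closed : A ⊆ C}. Closed sets containing A: {1, 2, 3}.
Intersecting these: cl(A) = {1, 2, 3}.
∂A = cl(A) ∖ int(A) = {1, 2, 3} ∖ {2, 3} = {1}.


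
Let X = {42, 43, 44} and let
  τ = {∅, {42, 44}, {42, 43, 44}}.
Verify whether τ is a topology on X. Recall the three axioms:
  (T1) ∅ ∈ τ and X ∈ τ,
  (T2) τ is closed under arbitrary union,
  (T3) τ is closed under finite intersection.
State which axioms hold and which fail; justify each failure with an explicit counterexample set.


τ IS a topology on X.

Axiom (T1): ∅ ∈ τ? Yes; X ∈ τ? Yes.
Axiom (T2/T3): check pairwise unions and intersections of members of τ.
All pairwise intersections and unions checked — each lies in τ. Therefore τ satisfies (T1), (T2), (T3): it IS a topology on X.


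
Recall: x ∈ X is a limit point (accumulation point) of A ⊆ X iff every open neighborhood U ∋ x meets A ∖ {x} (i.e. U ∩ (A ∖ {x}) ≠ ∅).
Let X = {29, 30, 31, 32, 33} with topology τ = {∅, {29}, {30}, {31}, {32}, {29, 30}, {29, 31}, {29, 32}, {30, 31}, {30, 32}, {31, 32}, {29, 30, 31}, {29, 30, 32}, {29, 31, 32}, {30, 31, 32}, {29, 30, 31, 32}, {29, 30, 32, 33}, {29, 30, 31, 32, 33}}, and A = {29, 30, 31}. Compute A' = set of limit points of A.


A' = {33}

For each x ∈ X, list the open sets U ∈ τ with x ∈ U, then check whether U ∩ (A ∖ {x}) ≠ ∅ for every such U.
  x = 29: open {29} ∋ x has {29} ∩ (A ∖ {29}) = ∅, so x is NOT a limit point.
  x = 30: open {30} ∋ x has {30} ∩ (A ∖ {30}) = ∅, so x is NOT a limit point.
  x = 31: open {31} ∋ x has {31} ∩ (A ∖ {31}) = ∅, so x is NOT a limit point.
  x = 32: open {32} ∋ x has {32} ∩ (A ∖ {32}) = ∅, so x is NOT a limit point.
  x = 33: opens ∋ x are {29, 30, 32, 33}, {29, 30, 31, 32, 33}; each meets A ∖ {33}, so x IS a limit point.
Collecting: A' = {33}.


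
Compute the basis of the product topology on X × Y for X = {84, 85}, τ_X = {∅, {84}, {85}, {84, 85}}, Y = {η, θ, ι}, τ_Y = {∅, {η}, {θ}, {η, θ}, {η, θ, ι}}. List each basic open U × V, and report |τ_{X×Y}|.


Basis B = {∅ × ∅, {84} × {η}, {84} × {θ}, {85} × {η}, {85} × {θ}, {84} × {η, θ}, {84, 85} × {η}, {84, 85} × {θ}, {85} × {η, θ}, {84} × {η, θ, ι}, {85} × {η, θ, ι}, {84, 85} × {η, θ}, {84, 85} × {η, θ, ι}}; |τ_{X×Y}| = 25.

Enumerate products U × V with U ∈ τ_X, V ∈ τ_Y (deduplicated):
  ∅ × ∅ = {} (∅)
  {84} × {η} = {(84,η)}
  {84} × {θ} = {(84,θ)}
  {85} × {η} = {(85,η)}
  {85} × {θ} = {(85,θ)}
  {84} × {η, θ} = {(84,η), (84,θ)}
  {84, 85} × {η} = {(84,η), (85,η)}
  {84, 85} × {θ} = {(84,θ), (85,θ)}
  {85} × {η, θ} = {(85,η), (85,θ)}
  {84} × {η, θ, ι} = {(84,η), (84,θ), (84,ι)}
  {85} × {η, θ, ι} = {(85,η), (85,θ), (85,ι)}
  {84, 85} × {η, θ} = {(84,η), (84,θ), (85,η), (85,θ)}
  {84, 85} × {η, θ, ι} = {(84,η), (84,θ), (84,ι), (85,η), (85,θ), (85,ι)}
These 13 distinct sets form the basis B.
Close under arbitrary unions to get τ_{X×Y}; counting gives |τ_{X×Y}| = 25.


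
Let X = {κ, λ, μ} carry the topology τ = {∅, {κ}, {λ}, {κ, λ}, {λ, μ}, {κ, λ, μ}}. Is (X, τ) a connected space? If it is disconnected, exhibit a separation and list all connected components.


(X, τ) is disconnected; components = [{κ}, {λ, μ}].

Find clopen sets (U ∈ τ with X ∖ U ∈ τ):
  U = ∅, X ∖ U = {κ, λ, μ} — both open, so U is clopen.
  U = {κ}, X ∖ U = {λ, μ} — both open, so U is clopen.
  U = {λ, μ}, X ∖ U = {κ} — both open, so U is clopen.
  U = {κ, λ, μ}, X ∖ U = ∅ — both open, so U is clopen.
Nontrivial clopen(s) exist: e.g. {κ}. So (X, τ) is disconnected.
Compute connected components by grouping points that agree on all clopens:
  component: {κ}
  component: {λ, μ}


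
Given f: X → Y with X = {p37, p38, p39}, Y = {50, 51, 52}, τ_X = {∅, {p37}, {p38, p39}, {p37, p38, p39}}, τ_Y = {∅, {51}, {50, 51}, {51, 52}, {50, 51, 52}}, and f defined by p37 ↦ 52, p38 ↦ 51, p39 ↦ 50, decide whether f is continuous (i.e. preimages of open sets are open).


f is NOT continuous.

Compute f^{-1}(U) for each U ∈ τ_Y:
  U = ∅: f^{-1}(U) = ∅ ∈ τ_X ✓.
  U = {51}: f^{-1}(U) = {p38} ∉ τ_X ✗.
  U = {50, 51}: f^{-1}(U) = {p38, p39} ∈ τ_X ✓.
  U = {51, 52}: f^{-1}(U) = {p37, p38} ∉ τ_X ✗.
  U = {50, 51, 52}: f^{-1}(U) = {p37, p38, p39} ∈ τ_X ✓.
Found U = {51} with f^{-1}(U) = {p38} not in τ_X. Therefore f is NOT continuous.


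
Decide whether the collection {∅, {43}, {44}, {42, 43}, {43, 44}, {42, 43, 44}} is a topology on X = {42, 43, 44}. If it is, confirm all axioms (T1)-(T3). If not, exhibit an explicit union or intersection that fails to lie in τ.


τ IS a topology on X.

Axiom (T1): ∅ ∈ τ? Yes; X ∈ τ? Yes.
Axiom (T2/T3): check pairwise unions and intersections of members of τ.
All pairwise intersections and unions checked — each lies in τ. Therefore τ satisfies (T1), (T2), (T3): it IS a topology on X.


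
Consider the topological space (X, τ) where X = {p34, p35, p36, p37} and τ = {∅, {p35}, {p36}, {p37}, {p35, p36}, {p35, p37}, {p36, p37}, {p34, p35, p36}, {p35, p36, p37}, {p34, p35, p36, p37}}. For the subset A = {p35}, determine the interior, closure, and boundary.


int(A) = {p35}, cl(A) = {p34, p35}, ∂A = {p34}.

Closed sets in (X, τ) are complements of opens:
  closed(X, τ) = {∅, {p34}, {p37}, {p34, p35}, {p34, p36}, {p34, p37}, {p34, p35, p36}, {p34, p35, p37}, {p34, p36, p37}, {p34, p35, p36, p37}}.
int(A) = ⋃ {U ∈ τ : U ⊆ A}. Opens contained in A: ∅, {p35}.
Taking the union of these: int(A) = {p35}.
cl(A) = ⋂ {C closed : A ⊆ C}. Closed sets containing A: {p34, p35}, {p34, p35, p36}, {p34, p35, p37}, {p34, p35, p36, p37}.
Intersecting these: cl(A) = {p34, p35}.
∂A = cl(A) ∖ int(A) = {p34, p35} ∖ {p35} = {p34}.


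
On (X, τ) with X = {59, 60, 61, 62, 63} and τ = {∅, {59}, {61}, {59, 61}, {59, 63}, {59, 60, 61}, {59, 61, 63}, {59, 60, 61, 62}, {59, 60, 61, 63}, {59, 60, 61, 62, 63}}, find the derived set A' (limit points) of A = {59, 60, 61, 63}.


A' = {60, 62, 63}

For each x ∈ X, list the open sets U ∈ τ with x ∈ U, then check whether U ∩ (A ∖ {x}) ≠ ∅ for every such U.
  x = 59: open {59} ∋ x has {59} ∩ (A ∖ {59}) = ∅, so x is NOT a limit point.
  x = 60: opens ∋ x are {59, 60, 61}, {59, 60, 61, 62}, {59, 60, 61, 63}, {59, 60, 61, 62, 63}; each meets A ∖ {60}, so x IS a limit point.
  x = 61: open {61} ∋ x has {61} ∩ (A ∖ {61}) = ∅, so x is NOT a limit point.
  x = 62: opens ∋ x are {59, 60, 61, 62}, {59, 60, 61, 62, 63}; each meets A ∖ {62}, so x IS a limit point.
  x = 63: opens ∋ x are {59, 63}, {59, 61, 63}, {59, 60, 61, 63}, {59, 60, 61, 62, 63}; each meets A ∖ {63}, so x IS a limit point.
Collecting: A' = {60, 62, 63}.


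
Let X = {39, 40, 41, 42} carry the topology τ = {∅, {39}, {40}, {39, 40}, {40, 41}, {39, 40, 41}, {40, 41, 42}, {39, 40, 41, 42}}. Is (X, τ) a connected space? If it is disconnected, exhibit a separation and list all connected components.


(X, τ) is disconnected; components = [{39}, {40, 41, 42}].

Find clopen sets (U ∈ τ with X ∖ U ∈ τ):
  U = ∅, X ∖ U = {39, 40, 41, 42} — both open, so U is clopen.
  U = {39}, X ∖ U = {40, 41, 42} — both open, so U is clopen.
  U = {40, 41, 42}, X ∖ U = {39} — both open, so U is clopen.
  U = {39, 40, 41, 42}, X ∖ U = ∅ — both open, so U is clopen.
Nontrivial clopen(s) exist: e.g. {39}. So (X, τ) is disconnected.
Compute connected components by grouping points that agree on all clopens:
  component: {39}
  component: {40, 41, 42}


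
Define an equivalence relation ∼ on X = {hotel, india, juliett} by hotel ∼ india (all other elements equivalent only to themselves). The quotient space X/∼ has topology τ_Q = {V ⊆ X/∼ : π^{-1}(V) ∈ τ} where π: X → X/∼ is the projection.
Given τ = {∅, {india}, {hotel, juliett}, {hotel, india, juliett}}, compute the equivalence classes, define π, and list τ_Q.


X/∼ = {[hotel=india], [juliett]}; |τ_Q| = 2.

Equivalence classes: [hotel=india], [juliett].
Quotient map π: X → X/∼ sends hotel ↦ [hotel=india], india ↦ [hotel=india], juliett ↦ [juliett].
For each subset V ⊆ X/∼, compute π^{-1}(V) ⊆ X and check whether π^{-1}(V) ∈ τ. V is open in τ_Q iff π^{-1}(V) ∈ τ.
  V = {}: π^{-1}(V) = ∅ ∈ τ ✓.
  V = {[hotel=india]}: π^{-1}(V) = {hotel, india} ∉ τ ✗.
  V = {[juliett]}: π^{-1}(V) = {juliett} ∉ τ ✗.
  V = {[hotel=india], [juliett]}: π^{-1}(V) = {hotel, india, juliett} ∈ τ ✓.
Open sets in the quotient: τ_Q = {{}, {[hotel=india], [juliett]}} (2 elements).


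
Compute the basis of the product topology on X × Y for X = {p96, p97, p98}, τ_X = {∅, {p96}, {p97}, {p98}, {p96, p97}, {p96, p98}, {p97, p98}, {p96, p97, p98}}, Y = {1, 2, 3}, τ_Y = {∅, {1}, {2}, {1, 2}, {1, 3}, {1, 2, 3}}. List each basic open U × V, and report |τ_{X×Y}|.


Basis B = {∅ × ∅, {p96} × {1}, {p96} × {2}, {p97} × {1}, {p97} × {2}, {p98} × {1}, {p98} × {2}, {p96} × {1, 2}, {p96} × {1, 3}, {p96, p97} × {1}, {p96, p98} × {1}, {p96, p97} × {2}, {p96, p98} × {2}, {p97} × {1, 2}, {p97} × {1, 3}, {p97, p98} × {1}, {p97, p98} × {2}, {p98} × {1, 2}, {p98} × {1, 3}, {p96} × {1, 2, 3}, {p96, p97, p98} × {1}, {p96, p97, p98} × {2}, {p97} × {1, 2, 3}, {p98} × {1, 2, 3}, {p96, p97} × {1, 2}, {p96, p98} × {1, 2}, {p96, p97} × {1, 3}, {p96, p98} × {1, 3}, {p97, p98} × {1, 2}, {p97, p98} × {1, 3}, {p96, p97} × {1, 2, 3}, {p96, p98} × {1, 2, 3}, {p96, p97, p98} × {1, 2}, {p96, p97, p98} × {1, 3}, {p97, p98} × {1, 2, 3}, {p96, p97, p98} × {1, 2, 3}}; |τ_{X×Y}| = 216.

Enumerate products U × V with U ∈ τ_X, V ∈ τ_Y (deduplicated):
  ∅ × ∅ = {} (∅)
  {p96} × {1} = {(p96,1)}
  {p96} × {2} = {(p96,2)}
  {p97} × {1} = {(p97,1)}
  {p97} × {2} = {(p97,2)}
  {p98} × {1} = {(p98,1)}
  {p98} × {2} = {(p98,2)}
  {p96} × {1, 2} = {(p96,1), (p96,2)}
  {p96} × {1, 3} = {(p96,1), (p96,3)}
  {p96, p97} × {1} = {(p96,1), (p97,1)}
  {p96, p98} × {1} = {(p96,1), (p98,1)}
  {p96, p97} × {2} = {(p96,2), (p97,2)}
  {p96, p98} × {2} = {(p96,2), (p98,2)}
  {p97} × {1, 2} = {(p97,1), (p97,2)}
  {p97} × {1, 3} = {(p97,1), (p97,3)}
  {p97, p98} × {1} = {(p97,1), (p98,1)}
  {p97, p98} × {2} = {(p97,2), (p98,2)}
  {p98} × {1, 2} = {(p98,1), (p98,2)}
  {p98} × {1, 3} = {(p98,1), (p98,3)}
  {p96} × {1, 2, 3} = {(p96,1), (p96,2), (p96,3)}
  {p96, p97, p98} × {1} = {(p96,1), (p97,1), (p98,1)}
  {p96, p97, p98} × {2} = {(p96,2), (p97,2), (p98,2)}
  {p97} × {1, 2, 3} = {(p97,1), (p97,2), (p97,3)}
  {p98} × {1, 2, 3} = {(p98,1), (p98,2), (p98,3)}
  {p96, p97} × {1, 2} = {(p96,1), (p96,2), (p97,1), (p97,2)}
  {p96, p98} × {1, 2} = {(p96,1), (p96,2), (p98,1), (p98,2)}
  {p96, p97} × {1, 3} = {(p96,1), (p96,3), (p97,1), (p97,3)}
  {p96, p98} × {1, 3} = {(p96,1), (p96,3), (p98,1), (p98,3)}
  {p97, p98} × {1, 2} = {(p97,1), (p97,2), (p98,1), (p98,2)}
  {p97, p98} × {1, 3} = {(p97,1), (p97,3), (p98,1), (p98,3)}
  {p96, p97} × {1, 2, 3} = {(p96,1), (p96,2), (p96,3), (p97,1), (p97,2), (p97,3)}
  {p96, p98} × {1, 2, 3} = {(p96,1), (p96,2), (p96,3), (p98,1), (p98,2), (p98,3)}
  {p96, p97, p98} × {1, 2} = {(p96,1), (p96,2), (p97,1), (p97,2), (p98,1), (p98,2)}
  {p96, p97, p98} × {1, 3} = {(p96,1), (p96,3), (p97,1), (p97,3), (p98,1), (p98,3)}
  {p97, p98} × {1, 2, 3} = {(p97,1), (p97,2), (p97,3), (p98,1), (p98,2), (p98,3)}
  {p96, p97, p98} × {1, 2, 3} = {(p96,1), (p96,2), (p96,3), (p97,1), (p97,2), (p97,3), (p98,1), (p98,2), (p98,3)}
These 36 distinct sets form the basis B.
Close under arbitrary unions to get τ_{X×Y}; counting gives |τ_{X×Y}| = 216.


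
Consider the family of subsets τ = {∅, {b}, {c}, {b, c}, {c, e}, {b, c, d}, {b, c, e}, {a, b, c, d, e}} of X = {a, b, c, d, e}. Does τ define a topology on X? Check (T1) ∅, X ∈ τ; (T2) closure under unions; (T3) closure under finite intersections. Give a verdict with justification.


τ is NOT a topology on X.

Axiom (T1): ∅ ∈ τ? Yes; X ∈ τ? Yes.
Axiom (T2/T3): check pairwise unions and intersections of members of τ.
Counterexample for (T2): {c, e} ∪ {b, c, d} = {b, c, d, e} ∉ τ. Therefore τ is NOT a topology.


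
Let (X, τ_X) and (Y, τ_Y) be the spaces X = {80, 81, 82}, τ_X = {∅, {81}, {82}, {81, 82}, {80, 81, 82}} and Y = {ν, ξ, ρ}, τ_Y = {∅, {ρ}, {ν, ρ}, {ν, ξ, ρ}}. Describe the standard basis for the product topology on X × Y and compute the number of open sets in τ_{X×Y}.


Basis B = {∅ × ∅, {81} × {ρ}, {82} × {ρ}, {81} × {ν, ρ}, {81, 82} × {ρ}, {82} × {ν, ρ}, {80, 81, 82} × {ρ}, {81} × {ν, ξ, ρ}, {82} × {ν, ξ, ρ}, {81, 82} × {ν, ρ}, {80, 81, 82} × {ν, ρ}, {81, 82} × {ν, ξ, ρ}, {80, 81, 82} × {ν, ξ, ρ}}; |τ_{X×Y}| = 30.

Enumerate products U × V with U ∈ τ_X, V ∈ τ_Y (deduplicated):
  ∅ × ∅ = {} (∅)
  {81} × {ρ} = {(81,ρ)}
  {82} × {ρ} = {(82,ρ)}
  {81} × {ν, ρ} = {(81,ν), (81,ρ)}
  {81, 82} × {ρ} = {(81,ρ), (82,ρ)}
  {82} × {ν, ρ} = {(82,ν), (82,ρ)}
  {80, 81, 82} × {ρ} = {(80,ρ), (81,ρ), (82,ρ)}
  {81} × {ν, ξ, ρ} = {(81,ν), (81,ξ), (81,ρ)}
  {82} × {ν, ξ, ρ} = {(82,ν), (82,ξ), (82,ρ)}
  {81, 82} × {ν, ρ} = {(81,ν), (81,ρ), (82,ν), (82,ρ)}
  {80, 81, 82} × {ν, ρ} = {(80,ν), (80,ρ), (81,ν), (81,ρ), (82,ν), (82,ρ)}
  {81, 82} × {ν, ξ, ρ} = {(81,ν), (81,ξ), (81,ρ), (82,ν), (82,ξ), (82,ρ)}
  {80, 81, 82} × {ν, ξ, ρ} = {(80,ν), (80,ξ), (80,ρ), (81,ν), (81,ξ), (81,ρ), (82,ν), (82,ξ), (82,ρ)}
These 13 distinct sets form the basis B.
Close under arbitrary unions to get τ_{X×Y}; counting gives |τ_{X×Y}| = 30.


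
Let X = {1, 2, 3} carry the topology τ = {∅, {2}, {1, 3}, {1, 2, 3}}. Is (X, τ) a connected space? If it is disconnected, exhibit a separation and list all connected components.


(X, τ) is disconnected; components = [{2}, {1, 3}].

Find clopen sets (U ∈ τ with X ∖ U ∈ τ):
  U = ∅, X ∖ U = {1, 2, 3} — both open, so U is clopen.
  U = {2}, X ∖ U = {1, 3} — both open, so U is clopen.
  U = {1, 3}, X ∖ U = {2} — both open, so U is clopen.
  U = {1, 2, 3}, X ∖ U = ∅ — both open, so U is clopen.
Nontrivial clopen(s) exist: e.g. {2}. So (X, τ) is disconnected.
Compute connected components by grouping points that agree on all clopens:
  component: {2}
  component: {1, 3}


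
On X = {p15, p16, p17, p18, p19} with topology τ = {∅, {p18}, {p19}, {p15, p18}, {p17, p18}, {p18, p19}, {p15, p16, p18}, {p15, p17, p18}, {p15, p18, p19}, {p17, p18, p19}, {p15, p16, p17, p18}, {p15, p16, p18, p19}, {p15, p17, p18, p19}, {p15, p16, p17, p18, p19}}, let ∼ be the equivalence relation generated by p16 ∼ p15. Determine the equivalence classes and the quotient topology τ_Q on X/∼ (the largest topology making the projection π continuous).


X/∼ = {[p15=p16], [p17], [p18], [p19]}; |τ_Q| = 10.

Equivalence classes: [p15=p16], [p17], [p18], [p19].
Quotient map π: X → X/∼ sends p15 ↦ [p15=p16], p16 ↦ [p15=p16], p17 ↦ [p17], p18 ↦ [p18], p19 ↦ [p19].
For each subset V ⊆ X/∼, compute π^{-1}(V) ⊆ X and check whether π^{-1}(V) ∈ τ. V is open in τ_Q iff π^{-1}(V) ∈ τ.
  V = {}: π^{-1}(V) = ∅ ∈ τ ✓.
  V = {[p15=p16]}: π^{-1}(V) = {p15, p16} ∉ τ ✗.
  V = {[p17]}: π^{-1}(V) = {p17} ∉ τ ✗.
  V = {[p15=p16], [p17]}: π^{-1}(V) = {p15, p16, p17} ∉ τ ✗.
  V = {[p18]}: π^{-1}(V) = {p18} ∈ τ ✓.
  V = {[p15=p16], [p18]}: π^{-1}(V) = {p15, p16, p18} ∈ τ ✓.
  V = {[p17], [p18]}: π^{-1}(V) = {p17, p18} ∈ τ ✓.
  V = {[p15=p16], [p17], [p18]}: π^{-1}(V) = {p15, p16, p17, p18} ∈ τ ✓.
  V = {[p19]}: π^{-1}(V) = {p19} ∈ τ ✓.
  V = {[p15=p16], [p19]}: π^{-1}(V) = {p15, p16, p19} ∉ τ ✗.
  V = {[p17], [p19]}: π^{-1}(V) = {p17, p19} ∉ τ ✗.
  V = {[p15=p16], [p17], [p19]}: π^{-1}(V) = {p15, p16, p17, p19} ∉ τ ✗.
  V = {[p18], [p19]}: π^{-1}(V) = {p18, p19} ∈ τ ✓.
  V = {[p15=p16], [p18], [p19]}: π^{-1}(V) = {p15, p16, p18, p19} ∈ τ ✓.
  V = {[p17], [p18], [p19]}: π^{-1}(V) = {p17, p18, p19} ∈ τ ✓.
  V = {[p15=p16], [p17], [p18], [p19]}: π^{-1}(V) = {p15, p16, p17, p18, p19} ∈ τ ✓.
Open sets in the quotient: τ_Q = {{}, {[p18]}, {[p15=p16], [p18]}, {[p17], [p18]}, {[p15=p16], [p17], [p18]}, {[p19]}, {[p18], [p19]}, {[p15=p16], [p18], [p19]}, {[p17], [p18], [p19]}, {[p15=p16], [p17], [p18], [p19]}} (10 elements).


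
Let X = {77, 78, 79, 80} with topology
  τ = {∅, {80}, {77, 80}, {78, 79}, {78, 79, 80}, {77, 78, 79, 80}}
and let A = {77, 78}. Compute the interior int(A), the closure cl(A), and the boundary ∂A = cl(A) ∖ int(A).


int(A) = ∅, cl(A) = {77, 78, 79}, ∂A = {77, 78, 79}.

Closed sets in (X, τ) are complements of opens:
  closed(X, τ) = {∅, {77}, {77, 80}, {78, 79}, {77, 78, 79}, {77, 78, 79, 80}}.
int(A) = ⋃ {U ∈ τ : U ⊆ A}. Opens contained in A: ∅.
Taking the union of these: int(A) = ∅.
cl(A) = ⋂ {C closed : A ⊆ C}. Closed sets containing A: {77, 78, 79}, {77, 78, 79, 80}.
Intersecting these: cl(A) = {77, 78, 79}.
∂A = cl(A) ∖ int(A) = {77, 78, 79} ∖ ∅ = {77, 78, 79}.


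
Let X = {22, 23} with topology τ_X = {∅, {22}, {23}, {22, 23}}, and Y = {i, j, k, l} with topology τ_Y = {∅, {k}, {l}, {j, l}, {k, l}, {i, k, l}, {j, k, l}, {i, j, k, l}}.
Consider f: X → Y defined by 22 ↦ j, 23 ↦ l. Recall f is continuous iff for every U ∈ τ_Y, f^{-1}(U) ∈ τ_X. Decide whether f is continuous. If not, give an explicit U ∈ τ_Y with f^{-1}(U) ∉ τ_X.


f IS continuous.

Compute f^{-1}(U) for each U ∈ τ_Y:
  U = ∅: f^{-1}(U) = ∅ ∈ τ_X ✓.
  U = {k}: f^{-1}(U) = ∅ ∈ τ_X ✓.
  U = {l}: f^{-1}(U) = {23} ∈ τ_X ✓.
  U = {j, l}: f^{-1}(U) = {22, 23} ∈ τ_X ✓.
  U = {k, l}: f^{-1}(U) = {23} ∈ τ_X ✓.
  U = {i, k, l}: f^{-1}(U) = {23} ∈ τ_X ✓.
  U = {j, k, l}: f^{-1}(U) = {22, 23} ∈ τ_X ✓.
  U = {i, j, k, l}: f^{-1}(U) = {22, 23} ∈ τ_X ✓.
Every preimage lies in τ_X, so f IS continuous.


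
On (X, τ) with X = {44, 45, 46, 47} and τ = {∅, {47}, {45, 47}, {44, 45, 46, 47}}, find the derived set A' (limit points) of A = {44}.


A' = {46}

For each x ∈ X, list the open sets U ∈ τ with x ∈ U, then check whether U ∩ (A ∖ {x}) ≠ ∅ for every such U.
  x = 44: open {44, 45, 46, 47} ∋ x has {44, 45, 46, 47} ∩ (A ∖ {44}) = ∅, so x is NOT a limit point.
  x = 45: open {45, 47} ∋ x has {45, 47} ∩ (A ∖ {45}) = ∅, so x is NOT a limit point.
  x = 46: opens ∋ x are {44, 45, 46, 47}; each meets A ∖ {46}, so x IS a limit point.
  x = 47: open {47} ∋ x has {47} ∩ (A ∖ {47}) = ∅, so x is NOT a limit point.
Collecting: A' = {46}.


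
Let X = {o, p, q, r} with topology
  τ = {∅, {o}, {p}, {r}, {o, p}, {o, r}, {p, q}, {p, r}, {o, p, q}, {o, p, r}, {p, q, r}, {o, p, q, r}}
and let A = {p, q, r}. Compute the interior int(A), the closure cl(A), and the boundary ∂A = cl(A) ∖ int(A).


int(A) = {p, q, r}, cl(A) = {p, q, r}, ∂A = ∅.

Closed sets in (X, τ) are complements of opens:
  closed(X, τ) = {∅, {o}, {q}, {r}, {o, q}, {o, r}, {p, q}, {q, r}, {o, p, q}, {o, q, r}, {p, q, r}, {o, p, q, r}}.
int(A) = ⋃ {U ∈ τ : U ⊆ A}. Opens contained in A: ∅, {p}, {r}, {p, q}, {p, r}, {p, q, r}.
Taking the union of these: int(A) = {p, q, r}.
cl(A) = ⋂ {C closed : A ⊆ C}. Closed sets containing A: {p, q, r}, {o, p, q, r}.
Intersecting these: cl(A) = {p, q, r}.
∂A = cl(A) ∖ int(A) = {p, q, r} ∖ {p, q, r} = ∅.


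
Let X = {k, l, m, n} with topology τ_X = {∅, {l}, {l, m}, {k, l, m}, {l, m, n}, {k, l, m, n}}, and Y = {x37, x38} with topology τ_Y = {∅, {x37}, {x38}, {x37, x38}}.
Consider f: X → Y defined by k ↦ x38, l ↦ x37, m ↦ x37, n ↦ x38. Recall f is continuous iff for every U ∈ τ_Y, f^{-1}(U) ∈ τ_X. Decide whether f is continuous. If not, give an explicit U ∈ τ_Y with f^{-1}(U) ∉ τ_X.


f is NOT continuous.

Compute f^{-1}(U) for each U ∈ τ_Y:
  U = ∅: f^{-1}(U) = ∅ ∈ τ_X ✓.
  U = {x37}: f^{-1}(U) = {l, m} ∈ τ_X ✓.
  U = {x38}: f^{-1}(U) = {k, n} ∉ τ_X ✗.
  U = {x37, x38}: f^{-1}(U) = {k, l, m, n} ∈ τ_X ✓.
Found U = {x38} with f^{-1}(U) = {k, n} not in τ_X. Therefore f is NOT continuous.


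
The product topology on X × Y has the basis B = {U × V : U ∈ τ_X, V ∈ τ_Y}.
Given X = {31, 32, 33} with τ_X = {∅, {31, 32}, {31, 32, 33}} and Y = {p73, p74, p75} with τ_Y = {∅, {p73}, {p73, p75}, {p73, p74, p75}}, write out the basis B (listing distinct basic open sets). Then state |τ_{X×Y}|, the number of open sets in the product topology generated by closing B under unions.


Basis B = {∅ × ∅, {31, 32} × {p73}, {31, 32, 33} × {p73}, {31, 32} × {p73, p75}, {31, 32} × {p73, p74, p75}, {31, 32, 33} × {p73, p75}, {31, 32, 33} × {p73, p74, p75}}; |τ_{X×Y}| = 10.

Enumerate products U × V with U ∈ τ_X, V ∈ τ_Y (deduplicated):
  ∅ × ∅ = {} (∅)
  {31, 32} × {p73} = {(31,p73), (32,p73)}
  {31, 32, 33} × {p73} = {(31,p73), (32,p73), (33,p73)}
  {31, 32} × {p73, p75} = {(31,p73), (31,p75), (32,p73), (32,p75)}
  {31, 32} × {p73, p74, p75} = {(31,p73), (31,p74), (31,p75), (32,p73), (32,p74), (32,p75)}
  {31, 32, 33} × {p73, p75} = {(31,p73), (31,p75), (32,p73), (32,p75), (33,p73), (33,p75)}
  {31, 32, 33} × {p73, p74, p75} = {(31,p73), (31,p74), (31,p75), (32,p73), (32,p74), (32,p75), (33,p73), (33,p74), (33,p75)}
These 7 distinct sets form the basis B.
Close under arbitrary unions to get τ_{X×Y}; counting gives |τ_{X×Y}| = 10.


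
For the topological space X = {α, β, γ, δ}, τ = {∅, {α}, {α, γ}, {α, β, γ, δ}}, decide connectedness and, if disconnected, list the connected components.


(X, τ) is connected.

Find clopen sets (U ∈ τ with X ∖ U ∈ τ):
  U = ∅, X ∖ U = {α, β, γ, δ} — both open, so U is clopen.
  U = {α, β, γ, δ}, X ∖ U = ∅ — both open, so U is clopen.
Only trivial clopens (∅ and X) exist, so (X, τ) is connected.
Compute connected components by grouping points that agree on all clopens:
  component: {α, β, γ, δ}


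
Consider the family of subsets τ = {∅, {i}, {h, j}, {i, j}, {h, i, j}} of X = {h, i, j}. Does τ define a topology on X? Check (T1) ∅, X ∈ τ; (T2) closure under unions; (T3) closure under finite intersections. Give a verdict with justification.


τ is NOT a topology on X.

Axiom (T1): ∅ ∈ τ? Yes; X ∈ τ? Yes.
Axiom (T2/T3): check pairwise unions and intersections of members of τ.
Counterexample for (T3): {h, j} ∩ {i, j} = {j} ∉ τ. Therefore τ is NOT a topology.


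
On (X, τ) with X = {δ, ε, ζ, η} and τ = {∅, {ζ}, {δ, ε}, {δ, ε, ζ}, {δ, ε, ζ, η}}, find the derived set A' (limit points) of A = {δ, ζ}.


A' = {ε, η}

For each x ∈ X, list the open sets U ∈ τ with x ∈ U, then check whether U ∩ (A ∖ {x}) ≠ ∅ for every such U.
  x = δ: open {δ, ε} ∋ x has {δ, ε} ∩ (A ∖ {δ}) = ∅, so x is NOT a limit point.
  x = ε: opens ∋ x are {δ, ε}, {δ, ε, ζ}, {δ, ε, ζ, η}; each meets A ∖ {ε}, so x IS a limit point.
  x = ζ: open {ζ} ∋ x has {ζ} ∩ (A ∖ {ζ}) = ∅, so x is NOT a limit point.
  x = η: opens ∋ x are {δ, ε, ζ, η}; each meets A ∖ {η}, so x IS a limit point.
Collecting: A' = {ε, η}.


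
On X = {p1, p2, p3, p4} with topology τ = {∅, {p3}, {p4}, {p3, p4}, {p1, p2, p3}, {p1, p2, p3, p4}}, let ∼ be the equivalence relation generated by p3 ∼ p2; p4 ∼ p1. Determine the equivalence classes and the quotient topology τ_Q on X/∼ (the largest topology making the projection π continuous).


X/∼ = {[p1=p4], [p2=p3]}; |τ_Q| = 2.

Equivalence classes: [p1=p4], [p2=p3].
Quotient map π: X → X/∼ sends p1 ↦ [p1=p4], p2 ↦ [p2=p3], p3 ↦ [p2=p3], p4 ↦ [p1=p4].
For each subset V ⊆ X/∼, compute π^{-1}(V) ⊆ X and check whether π^{-1}(V) ∈ τ. V is open in τ_Q iff π^{-1}(V) ∈ τ.
  V = {}: π^{-1}(V) = ∅ ∈ τ ✓.
  V = {[p1=p4]}: π^{-1}(V) = {p1, p4} ∉ τ ✗.
  V = {[p2=p3]}: π^{-1}(V) = {p2, p3} ∉ τ ✗.
  V = {[p1=p4], [p2=p3]}: π^{-1}(V) = {p1, p2, p3, p4} ∈ τ ✓.
Open sets in the quotient: τ_Q = {{}, {[p1=p4], [p2=p3]}} (2 elements).


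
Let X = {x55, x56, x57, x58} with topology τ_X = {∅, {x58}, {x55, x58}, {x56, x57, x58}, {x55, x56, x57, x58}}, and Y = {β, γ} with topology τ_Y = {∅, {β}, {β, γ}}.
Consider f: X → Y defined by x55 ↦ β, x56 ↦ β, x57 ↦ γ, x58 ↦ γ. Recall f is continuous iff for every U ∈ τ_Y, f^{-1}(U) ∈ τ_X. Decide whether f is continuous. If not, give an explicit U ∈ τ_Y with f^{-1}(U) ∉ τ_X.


f is NOT continuous.

Compute f^{-1}(U) for each U ∈ τ_Y:
  U = ∅: f^{-1}(U) = ∅ ∈ τ_X ✓.
  U = {β}: f^{-1}(U) = {x55, x56} ∉ τ_X ✗.
  U = {β, γ}: f^{-1}(U) = {x55, x56, x57, x58} ∈ τ_X ✓.
Found U = {β} with f^{-1}(U) = {x55, x56} not in τ_X. Therefore f is NOT continuous.


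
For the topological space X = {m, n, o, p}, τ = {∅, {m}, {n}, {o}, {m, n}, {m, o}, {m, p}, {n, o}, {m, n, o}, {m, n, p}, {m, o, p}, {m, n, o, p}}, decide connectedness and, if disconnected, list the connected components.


(X, τ) is disconnected; components = [{n}, {o}, {m, p}].

Find clopen sets (U ∈ τ with X ∖ U ∈ τ):
  U = ∅, X ∖ U = {m, n, o, p} — both open, so U is clopen.
  U = {n}, X ∖ U = {m, o, p} — both open, so U is clopen.
  U = {o}, X ∖ U = {m, n, p} — both open, so U is clopen.
  U = {m, p}, X ∖ U = {n, o} — both open, so U is clopen.
  U = {n, o}, X ∖ U = {m, p} — both open, so U is clopen.
  U = {m, n, p}, X ∖ U = {o} — both open, so U is clopen.
  U = {m, o, p}, X ∖ U = {n} — both open, so U is clopen.
  U = {m, n, o, p}, X ∖ U = ∅ — both open, so U is clopen.
Nontrivial clopen(s) exist: e.g. {m, o, p}. So (X, τ) is disconnected.
Compute connected components by grouping points that agree on all clopens:
  component: {n}
  component: {o}
  component: {m, p}


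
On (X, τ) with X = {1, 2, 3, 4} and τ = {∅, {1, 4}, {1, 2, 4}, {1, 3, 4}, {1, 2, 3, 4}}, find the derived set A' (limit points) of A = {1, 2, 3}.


A' = {2, 3, 4}

For each x ∈ X, list the open sets U ∈ τ with x ∈ U, then check whether U ∩ (A ∖ {x}) ≠ ∅ for every such U.
  x = 1: open {1, 4} ∋ x has {1, 4} ∩ (A ∖ {1}) = ∅, so x is NOT a limit point.
  x = 2: opens ∋ x are {1, 2, 4}, {1, 2, 3, 4}; each meets A ∖ {2}, so x IS a limit point.
  x = 3: opens ∋ x are {1, 3, 4}, {1, 2, 3, 4}; each meets A ∖ {3}, so x IS a limit point.
  x = 4: opens ∋ x are {1, 4}, {1, 2, 4}, {1, 3, 4}, {1, 2, 3, 4}; each meets A ∖ {4}, so x IS a limit point.
Collecting: A' = {2, 3, 4}.


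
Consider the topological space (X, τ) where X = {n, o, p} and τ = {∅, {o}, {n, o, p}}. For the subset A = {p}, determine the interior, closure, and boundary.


int(A) = ∅, cl(A) = {n, p}, ∂A = {n, p}.

Closed sets in (X, τ) are complements of opens:
  closed(X, τ) = {∅, {n, p}, {n, o, p}}.
int(A) = ⋃ {U ∈ τ : U ⊆ A}. Opens contained in A: ∅.
Taking the union of these: int(A) = ∅.
cl(A) = ⋂ {C closed : A ⊆ C}. Closed sets containing A: {n, p}, {n, o, p}.
Intersecting these: cl(A) = {n, p}.
∂A = cl(A) ∖ int(A) = {n, p} ∖ ∅ = {n, p}.


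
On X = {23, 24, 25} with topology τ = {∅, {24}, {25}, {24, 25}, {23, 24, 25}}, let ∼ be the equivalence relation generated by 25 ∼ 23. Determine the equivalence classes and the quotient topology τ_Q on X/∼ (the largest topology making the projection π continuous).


X/∼ = {[23=25], [24]}; |τ_Q| = 3.

Equivalence classes: [23=25], [24].
Quotient map π: X → X/∼ sends 23 ↦ [23=25], 24 ↦ [24], 25 ↦ [23=25].
For each subset V ⊆ X/∼, compute π^{-1}(V) ⊆ X and check whether π^{-1}(V) ∈ τ. V is open in τ_Q iff π^{-1}(V) ∈ τ.
  V = {}: π^{-1}(V) = ∅ ∈ τ ✓.
  V = {[23=25]}: π^{-1}(V) = {23, 25} ∉ τ ✗.
  V = {[24]}: π^{-1}(V) = {24} ∈ τ ✓.
  V = {[23=25], [24]}: π^{-1}(V) = {23, 24, 25} ∈ τ ✓.
Open sets in the quotient: τ_Q = {{}, {[24]}, {[23=25], [24]}} (3 elements).


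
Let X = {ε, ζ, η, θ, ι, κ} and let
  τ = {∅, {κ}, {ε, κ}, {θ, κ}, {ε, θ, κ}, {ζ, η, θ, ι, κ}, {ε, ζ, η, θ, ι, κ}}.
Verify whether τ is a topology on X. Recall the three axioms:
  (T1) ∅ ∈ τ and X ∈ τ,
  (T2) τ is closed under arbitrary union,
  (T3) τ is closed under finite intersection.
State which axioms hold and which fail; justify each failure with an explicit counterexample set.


τ IS a topology on X.

Axiom (T1): ∅ ∈ τ? Yes; X ∈ τ? Yes.
Axiom (T2/T3): check pairwise unions and intersections of members of τ.
All pairwise intersections and unions checked — each lies in τ. Therefore τ satisfies (T1), (T2), (T3): it IS a topology on X.


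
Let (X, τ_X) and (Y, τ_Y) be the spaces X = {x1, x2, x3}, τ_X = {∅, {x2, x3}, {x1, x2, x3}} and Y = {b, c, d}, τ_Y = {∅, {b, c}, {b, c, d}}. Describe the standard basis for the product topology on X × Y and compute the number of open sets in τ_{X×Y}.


Basis B = {∅ × ∅, {x2, x3} × {b, c}, {x1, x2, x3} × {b, c}, {x2, x3} × {b, c, d}, {x1, x2, x3} × {b, c, d}}; |τ_{X×Y}| = 6.

Enumerate products U × V with U ∈ τ_X, V ∈ τ_Y (deduplicated):
  ∅ × ∅ = {} (∅)
  {x2, x3} × {b, c} = {(x2,b), (x2,c), (x3,b), (x3,c)}
  {x1, x2, x3} × {b, c} = {(x1,b), (x1,c), (x2,b), (x2,c), (x3,b), (x3,c)}
  {x2, x3} × {b, c, d} = {(x2,b), (x2,c), (x2,d), (x3,b), (x3,c), (x3,d)}
  {x1, x2, x3} × {b, c, d} = {(x1,b), (x1,c), (x1,d), (x2,b), (x2,c), (x2,d), (x3,b), (x3,c), (x3,d)}
These 5 distinct sets form the basis B.
Close under arbitrary unions to get τ_{X×Y}; counting gives |τ_{X×Y}| = 6.
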